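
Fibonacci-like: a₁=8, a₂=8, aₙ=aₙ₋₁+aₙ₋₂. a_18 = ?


Computing iteratively: 8, 8, 16, 24, 40, 64, 104, 168, 272, 440, 712, 1152, ...
a_18 = 20672

a_18 = 20672


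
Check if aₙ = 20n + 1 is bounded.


aₙ = 20n + 1 → as n→∞, aₙ→∞
No finite upper bound exists
The sequence is UNBOUNDED

Unbounded (aₙ → ∞ as n → ∞)


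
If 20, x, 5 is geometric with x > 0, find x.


GM = √(20×5) = √100 = 10

GM = 10


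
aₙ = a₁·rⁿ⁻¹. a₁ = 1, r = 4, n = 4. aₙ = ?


aₙ = a₁·r^(n-1)
= 1×4^3
= 1×64
= 64

a_4 = 64


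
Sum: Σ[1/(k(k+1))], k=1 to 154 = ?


1/(k(k+1)) = 1/k - 1/(k+1) (partial fractions)
Telescoping: Σ = 1 - 1/155 = 154/155

Sum = 154/155


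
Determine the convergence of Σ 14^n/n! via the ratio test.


aₙ = 14^n/n!
a_{n+1}/aₙ = 14^(n+1)/(n+1)! × n!/14^n
= 14/(n+1)
L = lim(n→∞) 14/(n+1) = 0
L < 1 → series CONVERGES

Converges (ratio test: L = 0 < 1)


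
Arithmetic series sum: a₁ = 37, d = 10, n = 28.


aₙ = 37 + (28-1)×10 = 307
Sₙ = n(a₁+aₙ)/2 = 28×(37+307)/2
= 28×344/2 = 4816

S_28 = 4816


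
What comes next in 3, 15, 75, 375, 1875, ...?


Pattern: geometric (r=5)
Terms: 3, 15, 75, 375, 1875
Next term = 9375

Next term = 9375


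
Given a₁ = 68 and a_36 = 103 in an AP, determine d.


d = (aₙ - a₁)/(n-1)
= (103 - 68)/(36-1)
= 35/35 = 1

d = 1


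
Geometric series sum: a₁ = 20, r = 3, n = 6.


Sₙ = 20×(3^6 - 1)/(3 - 1)
= 20×(729 - 1)/2
= 20×728/2
= 7280

S_6 = 7280


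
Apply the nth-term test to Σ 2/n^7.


lim(n→∞) 2/n^7 = 0
lim aₙ = 0 → nth-term test is INCONCLUSIVE
(Need other tests; this is actually a convergent p-series with p=7 > 1)

Inconclusive (lim aₙ = 0; need another test)


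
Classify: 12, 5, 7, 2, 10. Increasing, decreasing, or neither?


Differences: -7, 2, -5, 8
Difference at position 2 is +2 (> 0) but position 1 is -7 (< 0) — sequence both rises and falls
→ NOT monotonic

Not monotonic


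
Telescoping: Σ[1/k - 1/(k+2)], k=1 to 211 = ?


Telescoping with gap 2: two head and two tail terms survive.
= (1 + 1/2) - (1/212 + 1/213)
= 3/2 - 1/212 - 1/213 = 67309/45156

Sum = 67309/45156


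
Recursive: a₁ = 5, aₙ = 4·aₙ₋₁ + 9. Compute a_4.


Computing step by step:
a_1 = 5
a_2 = 29
a_3 = 125
a_4 = 509


a_4 = 509


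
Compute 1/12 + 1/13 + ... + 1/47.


Σₖ₌12^47 1/k = 1/12 + 1/13 + 1/14 + ... + 1/47
= 627816166374159054023/442720643463713815200
≈ 1.4181

Sum = 627816166374159054023/442720643463713815200 ≈ 1.4181


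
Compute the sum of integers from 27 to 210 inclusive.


Σₖ₌27^210 k = Σₖ₌₁^210 k − Σₖ₌₁^26 k
= 210·211/2 − 26·27/2
= 22155 − 351 = 21804

Σk = 21804


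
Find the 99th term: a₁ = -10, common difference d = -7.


aₙ = a₁ + (n-1)d
= -10 + (99-1)×-7
= -10 - 686
= -696

a_99 = -696


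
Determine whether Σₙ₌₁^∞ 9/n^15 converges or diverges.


p-series test: Σ c/n^p converges if p > 1, diverges if p ≤ 1 (constant c > 0 doesn't affect convergence).
p = 15
15 > 1 → CONVERGES

Converges (p = 15 > 1)


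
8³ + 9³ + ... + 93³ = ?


Σₖ₌8^93 k³ = [93·94/2]² − [7·8/2]²
= 19105641 − 784 = 19104857

Σk³ = 19104857


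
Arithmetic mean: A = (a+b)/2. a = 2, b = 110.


AM = (2 + 110)/2 = 112/2 = 56

AM = 56


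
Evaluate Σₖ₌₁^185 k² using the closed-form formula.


n = 185
n(n+1)(2n+1)/6 = 185×186×371/6
= 12766110/6 = 2127685

Σk² = 2127685


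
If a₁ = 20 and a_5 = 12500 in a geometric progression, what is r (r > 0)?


r^(n-1) = aₙ/a₁
r^4 = 12500/20 = 625
r = 625^(1/4)
= ±5; taking r > 0 gives r = 5

r = 5


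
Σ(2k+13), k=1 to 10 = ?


Σ(2k+13) = 2·Σk + 13·n
= 2·55 + 13·10
= 110 + 130 = 240

Σ = 240


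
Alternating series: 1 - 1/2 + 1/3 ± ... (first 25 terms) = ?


S = 1 - 1/2 + 1/3 - 1/4 + 1/5 - 1/6 + 1/7 - 1/8 ± ...
= 0.7127
(Full series converges to +ln(2) ≈ +0.6931)

S_25 = 0.7127


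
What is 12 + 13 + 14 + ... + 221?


Σₖ₌12^221 k = Σₖ₌₁^221 k − Σₖ₌₁^11 k
= 221·222/2 − 11·12/2
= 24531 − 66 = 24465

Σk = 24465


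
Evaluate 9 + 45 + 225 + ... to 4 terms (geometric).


Sₙ = 9×(5^4 - 1)/(5 - 1)
= 9×(625 - 1)/4
= 9×624/4
= 1404

S_4 = 1404


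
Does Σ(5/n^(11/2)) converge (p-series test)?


p-series test: Σ c/n^p converges if p > 1, diverges if p ≤ 1 (constant c > 0 doesn't affect convergence).
p = 11/2
11/2 > 1 → CONVERGES

Converges (p = 11/2 > 1)


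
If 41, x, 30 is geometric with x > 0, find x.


GM = √(41×30) = √1230 = 35.0714

GM = 35.0714


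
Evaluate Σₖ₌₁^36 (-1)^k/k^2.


S = -1 + 1/4 - 1/9 + 1/16 - 1/25 + 1/36 - 1/49 + 1/64 ± ...
= -0.8221
(Full series converges to -π²/12 ≈ -0.8225)

S_36 = -0.8221


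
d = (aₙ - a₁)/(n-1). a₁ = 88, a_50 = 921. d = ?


d = (aₙ - a₁)/(n-1)
= (921 - 88)/(50-1)
= 833/49 = 17

d = 17


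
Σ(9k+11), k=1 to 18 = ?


Σ(9k+11) = 9·Σk + 11·n
= 9·171 + 11·18
= 1539 + 198 = 1737

Σ = 1737


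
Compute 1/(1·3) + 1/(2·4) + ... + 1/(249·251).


1/(k(k+2)) = (1/2)·(1/k - 1/(k+2)) (partial fractions)
Telescoping: Σ = (1/2)·(1 + 1/2 - 1/250 - 1/251) = 23406/31375

Sum = 23406/31375


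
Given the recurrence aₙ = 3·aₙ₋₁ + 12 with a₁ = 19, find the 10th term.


Computing step by step:
a_1 = 19
a_2 = 69
a_3 = 219
a_4 = 669
a_5 = 2019
a_6 = 6069
a_7 = 18219
a_8 = 54669
a_9 = 164019
a_10 = 492069


a_10 = 492069


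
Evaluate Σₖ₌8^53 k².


Σₖ₌8^53 k² = Σₖ₌₁^53 k² − Σₖ₌₁^7 k²
= 53·54·107/6 − 7·8·15/6
= 51039 − 140 = 50899

Σk² = 50899


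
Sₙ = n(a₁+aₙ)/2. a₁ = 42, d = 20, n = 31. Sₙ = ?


aₙ = 42 + (31-1)×20 = 642
Sₙ = n(a₁+aₙ)/2 = 31×(42+642)/2
= 31×684/2 = 10602

S_31 = 10602


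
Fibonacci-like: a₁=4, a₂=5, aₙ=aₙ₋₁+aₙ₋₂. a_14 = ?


Computing iteratively: 4, 5, 9, 14, 23, 37, 60, 97, 157, 254, 411, 665, ...
a_14 = 1741

a_14 = 1741


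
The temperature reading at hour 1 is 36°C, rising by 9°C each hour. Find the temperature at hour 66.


aₙ = a₁ + (n-1)d
= 36 + (66-1)×9
= 36 + 585
= 621

a_66 = 621


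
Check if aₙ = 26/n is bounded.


a₁ = 26, a₂ = 26/2, a₃ = 26/3, ...
0 < aₙ ≤ 26 for all n ≥ 1
Lower bound: 0, Upper bound: 26
The sequence IS bounded

Bounded (0 < aₙ ≤ 26)


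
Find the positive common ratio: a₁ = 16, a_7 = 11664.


r^(n-1) = aₙ/a₁
r^6 = 11664/16 = 729
r = 729^(1/6)
= ±3; taking r > 0 gives r = 3

r = 3


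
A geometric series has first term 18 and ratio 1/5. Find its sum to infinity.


S∞ = a₁/(1-r) = 18/(1 - 1/5)
= 18/(4/5)
= 45/2

S∞ = 45/2


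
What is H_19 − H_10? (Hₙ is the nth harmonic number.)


Σₖ₌11^19 1/k = 1/11 + 1/12 + 1/13 + 1/14 + 1/15 + 1/16 + 1/17 + 1/18 + 1/19
= 144045379/232792560
≈ 0.6188

Sum = 144045379/232792560 ≈ 0.6188


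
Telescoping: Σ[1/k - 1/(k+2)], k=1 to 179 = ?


Telescoping with gap 2: two head and two tail terms survive.
= (1 + 1/2) - (1/180 + 1/181)
= 3/2 - 1/180 - 1/181 = 48509/32580

Sum = 48509/32580


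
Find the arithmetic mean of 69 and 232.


AM = (69 + 232)/2 = 301/2 = 150.5

AM = 150.5


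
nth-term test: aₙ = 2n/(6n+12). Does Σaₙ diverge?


lim(n→∞) 2n/(6n+12) = 2/6 = 1/3  (divide numerator and denominator by n)
lim aₙ = 1/3 ≠ 0 → series DIVERGES

Diverges (lim aₙ = 1/3 ≠ 0)


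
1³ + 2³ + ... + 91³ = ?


n(n+1)/2 = 91×92/2 = 4186
Σk³ = 4186² = 17522596

Σk³ = 17522596


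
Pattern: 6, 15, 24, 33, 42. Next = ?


Pattern: arithmetic (d=9)
Terms: 6, 15, 24, 33, 42
Next term = 51

Next term = 51


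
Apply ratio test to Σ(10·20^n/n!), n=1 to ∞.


aₙ = 10·20^n/n!
a_{n+1}/aₙ = 20^(n+1)/(n+1)! × n!/20^n  (constant 10 cancels)
= 20/(n+1)
L = lim(n→∞) 20/(n+1) = 0
L < 1 → series CONVERGES

Converges (ratio test: L = 0 < 1)


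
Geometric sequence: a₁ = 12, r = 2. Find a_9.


aₙ = a₁·r^(n-1)
= 12×2^8
= 12×256
= 3072

a_9 = 3072


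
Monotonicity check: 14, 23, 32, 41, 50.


Differences: 9, 9, 9, 9
All differences > 0 → strictly INCREASING

Monotonically increasing


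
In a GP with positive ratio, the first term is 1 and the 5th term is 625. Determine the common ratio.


r^(n-1) = aₙ/a₁
r^4 = 625/1 = 625
r = 625^(1/4)
= ±5; taking r > 0 gives r = 5

r = 5


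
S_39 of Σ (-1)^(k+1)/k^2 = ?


S = 1 - 1/4 + 1/9 - 1/16 + 1/25 - 1/36 + 1/49 - 1/64 ± ...
= 0.8228
(Full series converges to +π²/12 ≈ +0.8225)

S_39 = 0.8228


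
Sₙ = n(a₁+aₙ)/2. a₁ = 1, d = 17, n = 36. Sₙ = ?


aₙ = 1 + (36-1)×17 = 596
Sₙ = n(a₁+aₙ)/2 = 36×(1+596)/2
= 36×597/2 = 10746

S_36 = 10746


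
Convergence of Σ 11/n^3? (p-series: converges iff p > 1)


p-series test: Σ c/n^p converges if p > 1, diverges if p ≤ 1 (constant c > 0 doesn't affect convergence).
p = 3
3 > 1 → CONVERGES

Converges (p = 3 > 1)


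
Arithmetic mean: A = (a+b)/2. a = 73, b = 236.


AM = (73 + 236)/2 = 309/2 = 154.5

AM = 154.5


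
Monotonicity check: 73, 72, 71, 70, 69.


Differences: -1, -1, -1, -1
All differences < 0 → strictly DECREASING

Monotonically decreasing


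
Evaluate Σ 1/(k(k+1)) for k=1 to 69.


1/(k(k+1)) = 1/k - 1/(k+1) (partial fractions)
Telescoping: Σ = 1 - 1/70 = 69/70

Sum = 69/70


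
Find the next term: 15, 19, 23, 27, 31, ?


Pattern: arithmetic (d=4)
Terms: 15, 19, 23, 27, 31
Next term = 35

Next term = 35


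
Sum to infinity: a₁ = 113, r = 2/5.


S∞ = a₁/(1-r) = 113/(1 - 2/5)
= 113/(3/5)
= 565/3

S∞ = 565/3


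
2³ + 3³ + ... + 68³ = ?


Σₖ₌2^68 k³ = [68·69/2]² − [1·2/2]²
= 5503716 − 1 = 5503715

Σk³ = 5503715


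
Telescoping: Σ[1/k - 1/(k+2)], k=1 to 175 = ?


Telescoping with gap 2: two head and two tail terms survive.
= (1 + 1/2) - (1/176 + 1/177)
= 3/2 - 1/176 - 1/177 = 46375/31152

Sum = 46375/31152


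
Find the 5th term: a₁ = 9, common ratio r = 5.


aₙ = a₁·r^(n-1)
= 9×5^4
= 9×625
= 5625

a_5 = 5625


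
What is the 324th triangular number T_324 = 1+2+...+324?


n(n+1)/2 = 324×325/2 = 105300/2 = 52650

Σk = 52650


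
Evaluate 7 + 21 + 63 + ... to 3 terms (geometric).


Sₙ = 7×(3^3 - 1)/(3 - 1)
= 7×(27 - 1)/2
= 7×26/2
= 91

S_3 = 91


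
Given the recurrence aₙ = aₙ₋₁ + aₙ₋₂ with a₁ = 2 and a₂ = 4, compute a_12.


Computing iteratively: 2, 4, 6, 10, 16, 26, 42, 68, 110, 178, 288, 466
a_12 = 466

a_12 = 466


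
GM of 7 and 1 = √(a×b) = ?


GM = √(7×1) = √7 = 2.6458

GM = 2.6458


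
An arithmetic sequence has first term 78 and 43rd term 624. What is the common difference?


d = (aₙ - a₁)/(n-1)
= (624 - 78)/(43-1)
= 546/42 = 13

d = 13


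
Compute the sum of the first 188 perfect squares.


n = 188
n(n+1)(2n+1)/6 = 188×189×377/6
= 13395564/6 = 2232594

Σk² = 2232594


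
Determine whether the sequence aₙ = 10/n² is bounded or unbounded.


a₁ = 10, a₂ = 10/4, a₃ = 10/9, ...
0 < aₙ ≤ 10 for all n ≥ 1
The sequence IS bounded

Bounded (0 < aₙ ≤ 10)


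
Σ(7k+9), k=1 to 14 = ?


Σ(7k+9) = 7·Σk + 9·n
= 7·105 + 9·14
= 735 + 126 = 861

Σ = 861


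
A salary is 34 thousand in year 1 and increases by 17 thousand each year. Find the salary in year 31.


aₙ = a₁ + (n-1)d
= 34 + (31-1)×17
= 34 + 510
= 544

a_31 = 544


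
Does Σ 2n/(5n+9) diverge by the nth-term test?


lim(n→∞) 2n/(5n+9) = 2/5 = 2/5  (divide numerator and denominator by n)
lim aₙ = 2/5 ≠ 0 → series DIVERGES

Diverges (lim aₙ = 2/5 ≠ 0)


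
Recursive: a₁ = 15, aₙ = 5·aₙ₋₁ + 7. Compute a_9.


Computing step by step:
a_1 = 15
a_2 = 82
a_3 = 417
a_4 = 2092
a_5 = 10467
a_6 = 52342
a_7 = 261717
a_8 = 1308592
a_9 = 6542967


a_9 = 6542967


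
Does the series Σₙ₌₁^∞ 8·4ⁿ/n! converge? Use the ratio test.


aₙ = 8·4^n/n!
a_{n+1}/aₙ = 4^(n+1)/(n+1)! × n!/4^n  (constant 8 cancels)
= 4/(n+1)
L = lim(n→∞) 4/(n+1) = 0
L < 1 → series CONVERGES

Converges (ratio test: L = 0 < 1)


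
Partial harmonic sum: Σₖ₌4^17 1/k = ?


Σₖ₌4^17 1/k = 1/4 + 1/5 + 1/6 + ... + 1/17
= 19679783/12252240
≈ 1.6062

Sum = 19679783/12252240 ≈ 1.6062


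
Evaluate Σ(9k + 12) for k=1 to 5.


Σ(9k+12) = 9·Σk + 12·n
= 9·15 + 12·5
= 135 + 60 = 195

Σ = 195


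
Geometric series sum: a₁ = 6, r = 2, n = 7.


Sₙ = 6×(2^7 - 1)/(2 - 1)
= 6×(128 - 1)/1
= 6×127/1
= 762

S_7 = 762


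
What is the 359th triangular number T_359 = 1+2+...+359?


n(n+1)/2 = 359×360/2 = 129240/2 = 64620

Σk = 64620


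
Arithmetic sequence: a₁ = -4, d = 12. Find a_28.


aₙ = a₁ + (n-1)d
= -4 + (28-1)×12
= -4 + 324
= 320

a_28 = 320


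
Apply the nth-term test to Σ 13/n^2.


lim(n→∞) 13/n^2 = 0
lim aₙ = 0 → nth-term test is INCONCLUSIVE
(Need other tests; this is actually a convergent p-series with p=2 > 1)

Inconclusive (lim aₙ = 0; need another test)


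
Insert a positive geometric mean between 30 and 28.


GM = √(30×28) = √840 = 28.9828

GM = 28.9828


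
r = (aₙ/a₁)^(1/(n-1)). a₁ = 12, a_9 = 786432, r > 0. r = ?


r^(n-1) = aₙ/a₁
r^8 = 786432/12 = 65536
r = 65536^(1/8)
= ±4; taking r > 0 gives r = 4

r = 4


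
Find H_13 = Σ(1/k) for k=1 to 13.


H_13 = 1/1 + 1/2 + 1/3 + ... + 1/13
= 1145993/360360
≈ 3.1801

H_13 = 1145993/360360 ≈ 3.1801


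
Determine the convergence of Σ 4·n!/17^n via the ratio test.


aₙ = 4·n!/17^n
a_{n+1}/aₙ = (n+1)!/17^(n+1) × 17^n/n!  (constant 4 cancels)
= (n+1)/17
L = lim(n→∞) (n+1)/17 = ∞
L > 1 → series DIVERGES

Diverges (ratio test: L = ∞ > 1)


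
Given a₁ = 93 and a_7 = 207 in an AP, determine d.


d = (aₙ - a₁)/(n-1)
= (207 - 93)/(7-1)
= 114/6 = 19

d = 19


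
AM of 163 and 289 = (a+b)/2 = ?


AM = (163 + 289)/2 = 452/2 = 226

AM = 226


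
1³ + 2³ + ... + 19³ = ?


n(n+1)/2 = 19×20/2 = 190
Σk³ = 190² = 36100

Σk³ = 36100


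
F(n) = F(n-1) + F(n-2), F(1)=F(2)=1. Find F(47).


Fibonacci sequence: 1, 1, 2, 3, 5, 8, 13, 21, 34, 55, 89, ...
F(47) = 2971215073

F(47) = 2971215073


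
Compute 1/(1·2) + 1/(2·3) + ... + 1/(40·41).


1/(k(k+1)) = 1/k - 1/(k+1) (partial fractions)
Telescoping: Σ = 1 - 1/41 = 40/41

Sum = 40/41


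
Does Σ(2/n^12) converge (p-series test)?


p-series test: Σ c/n^p converges if p > 1, diverges if p ≤ 1 (constant c > 0 doesn't affect convergence).
p = 12
12 > 1 → CONVERGES

Converges (p = 12 > 1)


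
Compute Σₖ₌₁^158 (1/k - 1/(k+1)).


Telescoping: adjacent terms cancel.
= 1/1 - 1/159
= 1 - 1/159 = 158/159

Sum = 158/159


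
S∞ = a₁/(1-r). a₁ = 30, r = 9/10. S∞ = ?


S∞ = a₁/(1-r) = 30/(1 - 9/10)
= 30/(1/10)
= 300

S∞ = 300


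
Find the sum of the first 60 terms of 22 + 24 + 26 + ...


aₙ = 22 + (60-1)×2 = 140
Sₙ = n(a₁+aₙ)/2 = 60×(22+140)/2
= 60×162/2 = 4860

S_60 = 4860


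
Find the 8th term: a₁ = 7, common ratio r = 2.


aₙ = a₁·r^(n-1)
= 7×2^7
= 7×128
= 896

a_8 = 896


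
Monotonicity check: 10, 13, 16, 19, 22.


Differences: 3, 3, 3, 3
All differences > 0 → strictly INCREASING

Monotonically increasing


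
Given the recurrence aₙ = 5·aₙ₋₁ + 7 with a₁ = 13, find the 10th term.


Computing step by step:
a_1 = 13
a_2 = 72
a_3 = 367
a_4 = 1842
a_5 = 9217
a_6 = 46092
a_7 = 230467
a_8 = 1152342
a_9 = 5761717
a_10 = 28808592


a_10 = 28808592


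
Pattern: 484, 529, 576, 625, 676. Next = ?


Pattern: perfect squares: n²
Terms: 484, 529, 576, 625, 676
Next term = 729

Next term = 729


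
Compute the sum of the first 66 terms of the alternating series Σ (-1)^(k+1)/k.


S = 1 - 1/2 + 1/3 - 1/4 + 1/5 - 1/6 + 1/7 - 1/8 ± ...
= 0.6856
(Full series converges to +ln(2) ≈ +0.6931)

S_66 = 0.6856


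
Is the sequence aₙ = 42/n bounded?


a₁ = 42, a₂ = 42/2, a₃ = 42/3, ...
0 < aₙ ≤ 42 for all n ≥ 1
Lower bound: 0, Upper bound: 42
The sequence IS bounded

Bounded (0 < aₙ ≤ 42)


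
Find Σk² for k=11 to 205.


Σₖ₌11^205 k² = Σₖ₌₁^205 k² − Σₖ₌₁^10 k²
= 205·206·411/6 − 10·11·21/6
= 2892755 − 385 = 2892370

Σk² = 2892370


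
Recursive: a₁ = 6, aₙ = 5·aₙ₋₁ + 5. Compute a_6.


Computing step by step:
a_1 = 6
a_2 = 35
a_3 = 180
a_4 = 905
a_5 = 4530
a_6 = 22655


a_6 = 22655


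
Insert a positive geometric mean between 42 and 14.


GM = √(42×14) = √588 = 24.2487

GM = 24.2487


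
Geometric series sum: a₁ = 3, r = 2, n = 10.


Sₙ = 3×(2^10 - 1)/(2 - 1)
= 3×(1024 - 1)/1
= 3×1023/1
= 3069

S_10 = 3069


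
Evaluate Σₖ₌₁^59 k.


n(n+1)/2 = 59×60/2 = 3540/2 = 1770

Σk = 1770


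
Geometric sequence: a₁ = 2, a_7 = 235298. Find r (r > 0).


r^(n-1) = aₙ/a₁
r^6 = 235298/2 = 117649
r = 117649^(1/6)
= ±7; taking r > 0 gives r = 7

r = 7


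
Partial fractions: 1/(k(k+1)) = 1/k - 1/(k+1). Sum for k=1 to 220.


1/(k(k+1)) = 1/k - 1/(k+1) (partial fractions)
Telescoping: Σ = 1 - 1/221 = 220/221

Sum = 220/221


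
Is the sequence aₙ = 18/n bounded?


a₁ = 18, a₂ = 18/2, a₃ = 18/3, ...
0 < aₙ ≤ 18 for all n ≥ 1
Lower bound: 0, Upper bound: 18
The sequence IS bounded

Bounded (0 < aₙ ≤ 18)


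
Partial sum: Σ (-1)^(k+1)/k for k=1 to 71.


S = 1 - 1/2 + 1/3 - 1/4 + 1/5 - 1/6 + 1/7 - 1/8 ± ...
= 0.7001
(Full series converges to +ln(2) ≈ +0.6931)

S_71 = 0.7001


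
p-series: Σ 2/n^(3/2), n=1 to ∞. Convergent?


p-series test: Σ c/n^p converges if p > 1, diverges if p ≤ 1 (constant c > 0 doesn't affect convergence).
p = 3/2
3/2 > 1 → CONVERGES

Converges (p = 3/2 > 1)


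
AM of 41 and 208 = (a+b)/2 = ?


AM = (41 + 208)/2 = 249/2 = 124.5

AM = 124.5


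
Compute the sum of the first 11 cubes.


n(n+1)/2 = 11×12/2 = 66
Σk³ = 66² = 4356

Σk³ = 4356


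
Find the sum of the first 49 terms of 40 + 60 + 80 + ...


aₙ = 40 + (49-1)×20 = 1000
Sₙ = n(a₁+aₙ)/2 = 49×(40+1000)/2
= 49×1040/2 = 25480

S_49 = 25480


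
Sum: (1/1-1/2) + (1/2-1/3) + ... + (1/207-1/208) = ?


Telescoping: adjacent terms cancel.
= 1/1 - 1/208
= 1 - 1/208 = 207/208

Sum = 207/208


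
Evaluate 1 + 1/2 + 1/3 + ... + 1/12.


H_12 = 1/1 + 1/2 + 1/3 + ... + 1/12
= 86021/27720
≈ 3.1032

H_12 = 86021/27720 ≈ 3.1032


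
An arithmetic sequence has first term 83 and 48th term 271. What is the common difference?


d = (aₙ - a₁)/(n-1)
= (271 - 83)/(48-1)
= 188/47 = 4

d = 4


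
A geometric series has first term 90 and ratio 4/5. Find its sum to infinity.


S∞ = a₁/(1-r) = 90/(1 - 4/5)
= 90/(1/5)
= 450

S∞ = 450


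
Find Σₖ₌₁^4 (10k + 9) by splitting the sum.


Σ(10k+9) = 10·Σk + 9·n
= 10·10 + 9·4
= 100 + 36 = 136

Σ = 136


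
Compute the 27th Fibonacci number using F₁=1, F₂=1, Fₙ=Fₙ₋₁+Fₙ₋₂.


Fibonacci sequence: 1, 1, 2, 3, 5, 8, 13, 21, 34, 55, 89, ...
F(27) = 196418

F(27) = 196418


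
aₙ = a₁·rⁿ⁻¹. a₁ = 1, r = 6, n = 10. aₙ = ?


aₙ = a₁·r^(n-1)
= 1×6^9
= 1×10077696
= 10077696

a_10 = 10077696


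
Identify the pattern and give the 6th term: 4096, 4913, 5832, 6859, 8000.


Pattern: perfect cubes: n³
Terms: 4096, 4913, 5832, 6859, 8000
Next term = 9261

Next term = 9261


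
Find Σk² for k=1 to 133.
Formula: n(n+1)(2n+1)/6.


n = 133
n(n+1)(2n+1)/6 = 133×134×267/6
= 4758474/6 = 793079

Σk² = 793079


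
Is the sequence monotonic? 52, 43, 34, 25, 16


Differences: -9, -9, -9, -9
All differences < 0 → strictly DECREASING

Monotonically decreasing


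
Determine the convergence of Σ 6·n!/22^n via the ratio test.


aₙ = 6·n!/22^n
a_{n+1}/aₙ = (n+1)!/22^(n+1) × 22^n/n!  (constant 6 cancels)
= (n+1)/22
L = lim(n→∞) (n+1)/22 = ∞
L > 1 → series DIVERGES

Diverges (ratio test: L = ∞ > 1)


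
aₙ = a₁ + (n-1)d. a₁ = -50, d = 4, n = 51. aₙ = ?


aₙ = a₁ + (n-1)d
= -50 + (51-1)×4
= -50 + 200
= 150

a_51 = 150


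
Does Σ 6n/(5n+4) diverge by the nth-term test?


lim(n→∞) 6n/(5n+4) = 6/5 = 6/5  (divide numerator and denominator by n)
lim aₙ = 6/5 ≠ 0 → series DIVERGES

Diverges (lim aₙ = 6/5 ≠ 0)


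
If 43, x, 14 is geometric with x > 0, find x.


GM = √(43×14) = √602 = 24.5357

GM = 24.5357


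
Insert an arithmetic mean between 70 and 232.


AM = (70 + 232)/2 = 302/2 = 151

AM = 151


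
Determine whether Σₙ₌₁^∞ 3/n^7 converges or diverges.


p-series test: Σ c/n^p converges if p > 1, diverges if p ≤ 1 (constant c > 0 doesn't affect convergence).
p = 7
7 > 1 → CONVERGES

Converges (p = 7 > 1)


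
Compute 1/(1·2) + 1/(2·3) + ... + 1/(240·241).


1/(k(k+1)) = 1/k - 1/(k+1) (partial fractions)
Telescoping: Σ = 1 - 1/241 = 240/241

Sum = 240/241


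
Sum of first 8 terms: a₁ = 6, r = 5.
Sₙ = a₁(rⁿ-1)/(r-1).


Sₙ = 6×(5^8 - 1)/(5 - 1)
= 6×(390625 - 1)/4
= 6×390624/4
= 585936

S_8 = 585936


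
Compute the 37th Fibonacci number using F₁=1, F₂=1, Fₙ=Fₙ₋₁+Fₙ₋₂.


Fibonacci sequence: 1, 1, 2, 3, 5, 8, 13, 21, 34, 55, 89, ...
F(37) = 24157817

F(37) = 24157817


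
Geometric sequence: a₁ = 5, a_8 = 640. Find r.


r^(n-1) = aₙ/a₁
r^7 = 640/5 = 128
r = 128^(1/7)
= 2

r = 2


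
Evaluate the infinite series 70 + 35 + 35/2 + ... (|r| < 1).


S∞ = a₁/(1-r) = 70/(1 - 1/2)
= 70/(1/2)
= 140

S∞ = 140


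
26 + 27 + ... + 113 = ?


Σₖ₌26^113 k = Σₖ₌₁^113 k − Σₖ₌₁^25 k
= 113·114/2 − 25·26/2
= 6441 − 325 = 6116

Σk = 6116


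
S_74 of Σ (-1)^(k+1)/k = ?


S = 1 - 1/2 + 1/3 - 1/4 + 1/5 - 1/6 + 1/7 - 1/8 ± ...
= 0.6864
(Full series converges to +ln(2) ≈ +0.6931)

S_74 = 0.6864


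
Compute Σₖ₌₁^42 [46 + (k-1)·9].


aₙ = 46 + (42-1)×9 = 415
Sₙ = n(a₁+aₙ)/2 = 42×(46+415)/2
= 42×461/2 = 9681

S_42 = 9681


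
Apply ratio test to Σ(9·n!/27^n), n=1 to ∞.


aₙ = 9·n!/27^n
a_{n+1}/aₙ = (n+1)!/27^(n+1) × 27^n/n!  (constant 9 cancels)
= (n+1)/27
L = lim(n→∞) (n+1)/27 = ∞
L > 1 → series DIVERGES

Diverges (ratio test: L = ∞ > 1)


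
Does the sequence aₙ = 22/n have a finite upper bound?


a₁ = 22, a₂ = 22/2, a₃ = 22/3, ...
0 < aₙ ≤ 22 for all n ≥ 1
Lower bound: 0, Upper bound: 22
The sequence IS bounded

Bounded (0 < aₙ ≤ 22)


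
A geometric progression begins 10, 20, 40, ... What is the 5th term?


aₙ = a₁·r^(n-1)
= 10×2^4
= 10×16
= 160

a_5 = 160


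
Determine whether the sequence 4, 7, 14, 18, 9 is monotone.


Differences: 3, 7, 4, -9
Difference at position 1 is +3 (> 0) but position 4 is -9 (< 0) — sequence both rises and falls
→ NOT monotonic

Not monotonic


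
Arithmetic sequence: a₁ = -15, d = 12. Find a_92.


aₙ = a₁ + (n-1)d
= -15 + (92-1)×12
= -15 + 1092
= 1077

a_92 = 1077


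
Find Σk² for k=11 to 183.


Σₖ₌11^183 k² = Σₖ₌₁^183 k² − Σₖ₌₁^10 k²
= 183·184·367/6 − 10·11·21/6
= 2059604 − 385 = 2059219

Σk² = 2059219


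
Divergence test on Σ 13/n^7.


lim(n→∞) 13/n^7 = 0
lim aₙ = 0 → nth-term test is INCONCLUSIVE
(Need other tests; this is actually a convergent p-series with p=7 > 1)

Inconclusive (lim aₙ = 0; need another test)


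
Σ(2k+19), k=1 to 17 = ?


Σ(2k+19) = 2·Σk + 19·n
= 2·153 + 19·17
= 306 + 323 = 629

Σ = 629


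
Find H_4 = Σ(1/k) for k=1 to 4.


H_4 = 1/1 + 1/2 + 1/3 + 1/4
= 25/12
≈ 2.0833

H_4 = 25/12 ≈ 2.0833


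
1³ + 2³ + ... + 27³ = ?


n(n+1)/2 = 27×28/2 = 378
Σk³ = 378² = 142884

Σk³ = 142884


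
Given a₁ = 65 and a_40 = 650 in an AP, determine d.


d = (aₙ - a₁)/(n-1)
= (650 - 65)/(40-1)
= 585/39 = 15

d = 15


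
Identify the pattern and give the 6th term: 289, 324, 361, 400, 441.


Pattern: perfect squares: n²
Terms: 289, 324, 361, 400, 441
Next term = 484

Next term = 484


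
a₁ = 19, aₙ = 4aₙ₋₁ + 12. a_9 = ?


Computing step by step:
a_1 = 19
a_2 = 88
a_3 = 364
a_4 = 1468
a_5 = 5884
a_6 = 23548
a_7 = 94204
a_8 = 376828
a_9 = 1507324


a_9 = 1507324


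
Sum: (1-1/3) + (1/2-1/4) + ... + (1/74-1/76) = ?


Telescoping with gap 2: two head and two tail terms survive.
= (1 + 1/2) - (1/75 + 1/76)
= 3/2 - 1/75 - 1/76 = 8399/5700

Sum = 8399/5700


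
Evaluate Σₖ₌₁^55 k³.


n(n+1)/2 = 55×56/2 = 1540
Σk³ = 1540² = 2371600

Σk³ = 2371600


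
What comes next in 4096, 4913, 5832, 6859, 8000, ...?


Pattern: perfect cubes: n³
Terms: 4096, 4913, 5832, 6859, 8000
Next term = 9261

Next term = 9261


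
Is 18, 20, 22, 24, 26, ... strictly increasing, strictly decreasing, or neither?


Differences: 2, 2, 2, 2
All differences > 0 → strictly INCREASING

Monotonically increasing


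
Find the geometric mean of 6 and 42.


GM = √(6×42) = √252 = 15.8745

GM = 15.8745


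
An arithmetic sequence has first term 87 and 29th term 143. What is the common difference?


d = (aₙ - a₁)/(n-1)
= (143 - 87)/(29-1)
= 56/28 = 2

d = 2


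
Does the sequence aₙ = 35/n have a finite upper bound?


a₁ = 35, a₂ = 35/2, a₃ = 35/3, ...
0 < aₙ ≤ 35 for all n ≥ 1
Lower bound: 0, Upper bound: 35
The sequence IS bounded

Bounded (0 < aₙ ≤ 35)


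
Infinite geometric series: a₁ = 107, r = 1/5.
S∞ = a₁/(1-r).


S∞ = a₁/(1-r) = 107/(1 - 1/5)
= 107/(4/5)
= 535/4

S∞ = 535/4


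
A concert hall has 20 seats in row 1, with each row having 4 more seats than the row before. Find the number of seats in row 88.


aₙ = a₁ + (n-1)d
= 20 + (88-1)×4
= 20 + 348
= 368

a_88 = 368


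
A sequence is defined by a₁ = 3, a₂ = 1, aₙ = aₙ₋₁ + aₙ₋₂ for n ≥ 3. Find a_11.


Computing iteratively: 3, 1, 4, 5, 9, 14, 23, 37, 60, 97, 157
a_11 = 157

a_11 = 157


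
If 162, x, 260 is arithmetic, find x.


AM = (162 + 260)/2 = 422/2 = 211

AM = 211


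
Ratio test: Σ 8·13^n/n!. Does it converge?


aₙ = 8·13^n/n!
a_{n+1}/aₙ = 13^(n+1)/(n+1)! × n!/13^n  (constant 8 cancels)
= 13/(n+1)
L = lim(n→∞) 13/(n+1) = 0
L < 1 → series CONVERGES

Converges (ratio test: L = 0 < 1)


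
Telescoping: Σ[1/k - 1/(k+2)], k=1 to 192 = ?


Telescoping with gap 2: two head and two tail terms survive.
= (1 + 1/2) - (1/193 + 1/194)
= 3/2 - 1/193 - 1/194 = 27888/18721

Sum = 27888/18721


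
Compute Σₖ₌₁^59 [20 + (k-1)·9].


aₙ = 20 + (59-1)×9 = 542
Sₙ = n(a₁+aₙ)/2 = 59×(20+542)/2
= 59×562/2 = 16579

S_59 = 16579


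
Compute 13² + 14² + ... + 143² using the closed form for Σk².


Σₖ₌13^143 k² = Σₖ₌₁^143 k² − Σₖ₌₁^12 k²
= 143·144·287/6 − 12·13·25/6
= 984984 − 650 = 984334

Σk² = 984334


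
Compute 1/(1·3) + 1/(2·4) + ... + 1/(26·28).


1/(k(k+2)) = (1/2)·(1/k - 1/(k+2)) (partial fractions)
Telescoping: Σ = (1/2)·(1 + 1/2 - 1/27 - 1/28) = 1079/1512

Sum = 1079/1512


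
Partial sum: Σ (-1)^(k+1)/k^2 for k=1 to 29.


S = 1 - 1/4 + 1/9 - 1/16 + 1/25 - 1/36 + 1/49 - 1/64 ± ...
= 0.823
(Full series converges to +π²/12 ≈ +0.8225)

S_29 = 0.823


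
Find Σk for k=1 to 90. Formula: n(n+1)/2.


n(n+1)/2 = 90×91/2 = 8190/2 = 4095

Σk = 4095


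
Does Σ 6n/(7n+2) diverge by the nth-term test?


lim(n→∞) 6n/(7n+2) = 6/7 = 6/7  (divide numerator and denominator by n)
lim aₙ = 6/7 ≠ 0 → series DIVERGES

Diverges (lim aₙ = 6/7 ≠ 0)


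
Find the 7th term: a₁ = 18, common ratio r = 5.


aₙ = a₁·r^(n-1)
= 18×5^6
= 18×15625
= 281250

a_7 = 281250


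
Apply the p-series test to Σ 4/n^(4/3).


p-series test: Σ c/n^p converges if p > 1, diverges if p ≤ 1 (constant c > 0 doesn't affect convergence).
p = 4/3
4/3 > 1 → CONVERGES

Converges (p = 4/3 > 1)


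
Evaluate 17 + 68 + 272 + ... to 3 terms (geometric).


Sₙ = 17×(4^3 - 1)/(4 - 1)
= 17×(64 - 1)/3
= 17×63/3
= 357

S_3 = 357


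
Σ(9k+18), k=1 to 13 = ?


Σ(9k+18) = 9·Σk + 18·n
= 9·91 + 18·13
= 819 + 234 = 1053

Σ = 1053


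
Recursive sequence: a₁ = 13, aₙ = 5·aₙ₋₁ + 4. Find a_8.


Computing step by step:
a_1 = 13
a_2 = 69
a_3 = 349
a_4 = 1749
a_5 = 8749
a_6 = 43749
a_7 = 218749
a_8 = 1093749


a_8 = 1093749


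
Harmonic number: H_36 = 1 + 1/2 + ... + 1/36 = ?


H_36 = 1/1 + 1/2 + 1/3 + ... + 1/36
= 54801925434709/13127595717600
≈ 4.1746

H_36 = 54801925434709/13127595717600 ≈ 4.1746


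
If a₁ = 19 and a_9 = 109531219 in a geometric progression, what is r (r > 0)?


r^(n-1) = aₙ/a₁
r^8 = 109531219/19 = 5764801
r = 5764801^(1/8)
= ±7; taking r > 0 gives r = 7

r = 7


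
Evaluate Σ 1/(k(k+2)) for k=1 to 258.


1/(k(k+2)) = (1/2)·(1/k - 1/(k+2)) (partial fractions)
Telescoping: Σ = (1/2)·(1 + 1/2 - 1/259 - 1/260) = 100491/134680

Sum = 100491/134680


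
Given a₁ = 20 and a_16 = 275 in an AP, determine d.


d = (aₙ - a₁)/(n-1)
= (275 - 20)/(16-1)
= 255/15 = 17

d = 17


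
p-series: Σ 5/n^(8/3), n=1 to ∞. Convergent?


p-series test: Σ c/n^p converges if p > 1, diverges if p ≤ 1 (constant c > 0 doesn't affect convergence).
p = 8/3
8/3 > 1 → CONVERGES

Converges (p = 8/3 > 1)


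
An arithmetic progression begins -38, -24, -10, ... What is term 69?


aₙ = a₁ + (n-1)d
= -38 + (69-1)×14
= -38 + 952
= 914

a_69 = 914


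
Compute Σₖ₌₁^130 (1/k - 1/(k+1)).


Telescoping: adjacent terms cancel.
= 1/1 - 1/131
= 1 - 1/131 = 130/131

Sum = 130/131


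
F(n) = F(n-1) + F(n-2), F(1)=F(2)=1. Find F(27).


Fibonacci sequence: 1, 1, 2, 3, 5, 8, 13, 21, 34, 55, 89, ...
F(27) = 196418

F(27) = 196418


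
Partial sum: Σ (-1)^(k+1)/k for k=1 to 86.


S = 1 - 1/2 + 1/3 - 1/4 + 1/5 - 1/6 + 1/7 - 1/8 ± ...
= 0.6874
(Full series converges to +ln(2) ≈ +0.6931)

S_86 = 0.6874


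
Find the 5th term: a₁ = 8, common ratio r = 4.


aₙ = a₁·r^(n-1)
= 8×4^4
= 8×256
= 2048

a_5 = 2048


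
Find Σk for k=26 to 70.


Σₖ₌26^70 k = Σₖ₌₁^70 k − Σₖ₌₁^25 k
= 70·71/2 − 25·26/2
= 2485 − 325 = 2160

Σk = 2160


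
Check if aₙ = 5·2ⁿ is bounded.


aₙ = 5·2ⁿ → as n→∞, aₙ→∞ (since base 2 > 1)
No finite upper bound exists
The sequence is UNBOUNDED

Unbounded (aₙ → ∞ as n → ∞)


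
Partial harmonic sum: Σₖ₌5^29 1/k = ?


Σₖ₌5^29 1/k = 1/5 + 1/6 + 1/7 + ... + 1/29
= 4374776588887/2329089562800
≈ 1.8783

Sum = 4374776588887/2329089562800 ≈ 1.8783


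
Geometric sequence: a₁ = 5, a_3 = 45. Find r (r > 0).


r^(n-1) = aₙ/a₁
r^2 = 45/5 = 9
r = 9^(1/2)
= ±3; taking r > 0 gives r = 3

r = 3


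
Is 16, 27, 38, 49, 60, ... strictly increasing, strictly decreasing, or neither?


Differences: 11, 11, 11, 11
All differences > 0 → strictly INCREASING

Monotonically increasing


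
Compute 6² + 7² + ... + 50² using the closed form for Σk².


Σₖ₌6^50 k² = Σₖ₌₁^50 k² − Σₖ₌₁^5 k²
= 50·51·101/6 − 5·6·11/6
= 42925 − 55 = 42870

Σk² = 42870


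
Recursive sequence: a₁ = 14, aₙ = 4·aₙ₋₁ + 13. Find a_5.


Computing step by step:
a_1 = 14
a_2 = 69
a_3 = 289
a_4 = 1169
a_5 = 4689


a_5 = 4689


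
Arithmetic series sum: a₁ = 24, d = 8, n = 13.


aₙ = 24 + (13-1)×8 = 120
Sₙ = n(a₁+aₙ)/2 = 13×(24+120)/2
= 13×144/2 = 936

S_13 = 936


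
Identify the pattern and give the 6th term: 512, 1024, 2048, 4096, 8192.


Pattern: powers of 2: 2ⁿ
Terms: 512, 1024, 2048, 4096, 8192
Next term = 16384

Next term = 16384


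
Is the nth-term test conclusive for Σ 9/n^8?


lim(n→∞) 9/n^8 = 0
lim aₙ = 0 → nth-term test is INCONCLUSIVE
(Need other tests; this is actually a convergent p-series with p=8 > 1)

Inconclusive (lim aₙ = 0; need another test)


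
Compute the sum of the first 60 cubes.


n(n+1)/2 = 60×61/2 = 1830
Σk³ = 1830² = 3348900

Σk³ = 3348900


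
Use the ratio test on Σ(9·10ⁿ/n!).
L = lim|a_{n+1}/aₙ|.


aₙ = 9·10^n/n!
a_{n+1}/aₙ = 10^(n+1)/(n+1)! × n!/10^n  (constant 9 cancels)
= 10/(n+1)
L = lim(n→∞) 10/(n+1) = 0
L < 1 → series CONVERGES

Converges (ratio test: L = 0 < 1)


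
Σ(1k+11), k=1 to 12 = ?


Σ(1k+11) = 1·Σk + 11·n
= 1·78 + 11·12
= 78 + 132 = 210

Σ = 210


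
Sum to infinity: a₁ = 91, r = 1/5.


S∞ = a₁/(1-r) = 91/(1 - 1/5)
= 91/(4/5)
= 455/4

S∞ = 455/4


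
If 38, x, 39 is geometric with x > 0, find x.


GM = √(38×39) = √1482 = 38.4968

GM = 38.4968


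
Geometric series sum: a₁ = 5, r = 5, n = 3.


Sₙ = 5×(5^3 - 1)/(5 - 1)
= 5×(125 - 1)/4
= 5×124/4
= 155

S_3 = 155


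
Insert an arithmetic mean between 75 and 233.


AM = (75 + 233)/2 = 308/2 = 154

AM = 154


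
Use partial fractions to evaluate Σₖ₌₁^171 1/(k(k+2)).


1/(k(k+2)) = (1/2)·(1/k - 1/(k+2)) (partial fractions)
Telescoping: Σ = (1/2)·(1 + 1/2 - 1/172 - 1/173) = 44289/59512

Sum = 44289/59512


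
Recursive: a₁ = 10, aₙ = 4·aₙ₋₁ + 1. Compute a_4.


Computing step by step:
a_1 = 10
a_2 = 41
a_3 = 165
a_4 = 661


a_4 = 661


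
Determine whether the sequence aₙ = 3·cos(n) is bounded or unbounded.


For all n, -1 ≤ cos(n) ≤ 1, so -3 ≤ 3·cos(n) ≤ 3
Lower bound: -3, Upper bound: 3
The sequence IS bounded

Bounded (-3 ≤ aₙ ≤ 3)


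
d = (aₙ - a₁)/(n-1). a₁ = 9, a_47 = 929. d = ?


d = (aₙ - a₁)/(n-1)
= (929 - 9)/(47-1)
= 920/46 = 20

d = 20


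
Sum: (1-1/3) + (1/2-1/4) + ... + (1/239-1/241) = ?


Telescoping with gap 2: two head and two tail terms survive.
= (1 + 1/2) - (1/240 + 1/241)
= 3/2 - 1/240 - 1/241 = 86279/57840

Sum = 86279/57840


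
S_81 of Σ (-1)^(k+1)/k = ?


S = 1 - 1/2 + 1/3 - 1/4 + 1/5 - 1/6 + 1/7 - 1/8 ± ...
= 0.6993
(Full series converges to +ln(2) ≈ +0.6931)

S_81 = 0.6993


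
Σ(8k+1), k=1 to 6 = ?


Σ(8k+1) = 8·Σk + 1·n
= 8·21 + 1·6
= 168 + 6 = 174

Σ = 174


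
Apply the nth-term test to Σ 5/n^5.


lim(n→∞) 5/n^5 = 0
lim aₙ = 0 → nth-term test is INCONCLUSIVE
(Need other tests; this is actually a convergent p-series with p=5 > 1)

Inconclusive (lim aₙ = 0; need another test)


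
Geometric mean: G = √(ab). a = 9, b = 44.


GM = √(9×44) = √396 = 19.8997

GM = 19.8997


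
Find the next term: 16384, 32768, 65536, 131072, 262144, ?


Pattern: powers of 2: 2ⁿ
Terms: 16384, 32768, 65536, 131072, 262144
Next term = 524288

Next term = 524288


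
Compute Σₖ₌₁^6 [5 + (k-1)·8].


aₙ = 5 + (6-1)×8 = 45
Sₙ = n(a₁+aₙ)/2 = 6×(5+45)/2
= 6×50/2 = 150

S_6 = 150


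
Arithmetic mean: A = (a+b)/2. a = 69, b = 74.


AM = (69 + 74)/2 = 143/2 = 71.5

AM = 71.5


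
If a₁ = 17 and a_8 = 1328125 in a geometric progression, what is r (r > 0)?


r^(n-1) = aₙ/a₁
r^7 = 1328125/17 = 78125
r = 78125^(1/7)
= 5

r = 5


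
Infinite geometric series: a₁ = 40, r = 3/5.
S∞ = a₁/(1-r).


S∞ = a₁/(1-r) = 40/(1 - 3/5)
= 40/(2/5)
= 100

S∞ = 100


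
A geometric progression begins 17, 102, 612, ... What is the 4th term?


aₙ = a₁·r^(n-1)
= 17×6^3
= 17×216
= 3672

a_4 = 3672


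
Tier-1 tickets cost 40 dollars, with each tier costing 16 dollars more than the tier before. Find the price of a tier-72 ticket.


aₙ = a₁ + (n-1)d
= 40 + (72-1)×16
= 40 + 1136
= 1176

a_72 = 1176


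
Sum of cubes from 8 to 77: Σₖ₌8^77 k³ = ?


Σₖ₌8^77 k³ = [77·78/2]² − [7·8/2]²
= 9018009 − 784 = 9017225

Σk³ = 9017225


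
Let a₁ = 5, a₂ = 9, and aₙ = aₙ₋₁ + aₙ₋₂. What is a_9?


Computing iteratively: 5, 9, 14, 23, 37, 60, 97, 157, 254
a_9 = 254

a_9 = 254


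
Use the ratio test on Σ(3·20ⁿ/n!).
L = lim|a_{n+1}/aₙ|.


aₙ = 3·20^n/n!
a_{n+1}/aₙ = 20^(n+1)/(n+1)! × n!/20^n  (constant 3 cancels)
= 20/(n+1)
L = lim(n→∞) 20/(n+1) = 0
L < 1 → series CONVERGES

Converges (ratio test: L = 0 < 1)


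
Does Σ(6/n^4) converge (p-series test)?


p-series test: Σ c/n^p converges if p > 1, diverges if p ≤ 1 (constant c > 0 doesn't affect convergence).
p = 4
4 > 1 → CONVERGES

Converges (p = 4 > 1)


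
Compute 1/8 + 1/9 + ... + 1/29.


Σₖ₌8^29 1/k = 1/8 + 1/9 + 1/10 + ... + 1/29
= 3188050002127/2329089562800
≈ 1.3688

Sum = 3188050002127/2329089562800 ≈ 1.3688


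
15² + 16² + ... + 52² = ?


Σₖ₌15^52 k² = Σₖ₌₁^52 k² − Σₖ₌₁^14 k²
= 52·53·105/6 − 14·15·29/6
= 48230 − 1015 = 47215

Σk² = 47215


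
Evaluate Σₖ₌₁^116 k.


n(n+1)/2 = 116×117/2 = 13572/2 = 6786

Σk = 6786


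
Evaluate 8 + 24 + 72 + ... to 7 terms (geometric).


Sₙ = 8×(3^7 - 1)/(3 - 1)
= 8×(2187 - 1)/2
= 8×2186/2
= 8744

S_7 = 8744


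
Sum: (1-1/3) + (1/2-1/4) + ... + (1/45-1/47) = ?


Telescoping with gap 2: two head and two tail terms survive.
= (1 + 1/2) - (1/46 + 1/47)
= 3/2 - 1/46 - 1/47 = 1575/1081

Sum = 1575/1081


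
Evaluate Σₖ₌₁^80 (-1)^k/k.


S = -1 + 1/2 - 1/3 + 1/4 - 1/5 + 1/6 - 1/7 + 1/8 ± ...
= -0.6869
(Full series converges to -ln(2) ≈ -0.6931)

S_80 = -0.6869


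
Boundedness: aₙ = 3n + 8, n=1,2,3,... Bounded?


aₙ = 3n + 8 → as n→∞, aₙ→∞
No finite upper bound exists
The sequence is UNBOUNDED

Unbounded (aₙ → ∞ as n → ∞)


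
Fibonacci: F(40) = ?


Fibonacci sequence: 1, 1, 2, 3, 5, 8, 13, 21, 34, 55, 89, ...
F(40) = 102334155

F(40) = 102334155


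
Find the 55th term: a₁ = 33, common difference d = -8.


aₙ = a₁ + (n-1)d
= 33 + (55-1)×-8
= 33 - 432
= -399

a_55 = -399


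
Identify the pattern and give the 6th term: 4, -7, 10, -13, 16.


Pattern: alternating sign, magnitude arithmetic (d=3)
Terms: 4, -7, 10, -13, 16
Next term = -19

Next term = -19


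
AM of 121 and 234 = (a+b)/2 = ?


AM = (121 + 234)/2 = 355/2 = 177.5

AM = 177.5


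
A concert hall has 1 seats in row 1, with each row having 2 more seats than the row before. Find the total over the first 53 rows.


aₙ = 1 + (53-1)×2 = 105
Sₙ = n(a₁+aₙ)/2 = 53×(1+105)/2
= 53×106/2 = 2809

S_53 = 2809


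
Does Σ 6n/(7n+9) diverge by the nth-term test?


lim(n→∞) 6n/(7n+9) = 6/7 = 6/7  (divide numerator and denominator by n)
lim aₙ = 6/7 ≠ 0 → series DIVERGES

Diverges (lim aₙ = 6/7 ≠ 0)


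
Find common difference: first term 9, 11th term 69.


d = (aₙ - a₁)/(n-1)
= (69 - 9)/(11-1)
= 60/10 = 6

d = 6


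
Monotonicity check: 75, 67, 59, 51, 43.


Differences: -8, -8, -8, -8
All differences < 0 → strictly DECREASING

Monotonically decreasing


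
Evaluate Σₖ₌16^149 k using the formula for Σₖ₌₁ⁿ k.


Σₖ₌16^149 k = Σₖ₌₁^149 k − Σₖ₌₁^15 k
= 149·150/2 − 15·16/2
= 11175 − 120 = 11055

Σk = 11055


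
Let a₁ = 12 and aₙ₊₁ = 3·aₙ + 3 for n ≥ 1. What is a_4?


Computing step by step:
a_1 = 12
a_2 = 39
a_3 = 120
a_4 = 363


a_4 = 363


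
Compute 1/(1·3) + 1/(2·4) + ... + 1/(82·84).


1/(k(k+2)) = (1/2)·(1/k - 1/(k+2)) (partial fractions)
Telescoping: Σ = (1/2)·(1 + 1/2 - 1/83 - 1/84) = 10291/13944

Sum = 10291/13944
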